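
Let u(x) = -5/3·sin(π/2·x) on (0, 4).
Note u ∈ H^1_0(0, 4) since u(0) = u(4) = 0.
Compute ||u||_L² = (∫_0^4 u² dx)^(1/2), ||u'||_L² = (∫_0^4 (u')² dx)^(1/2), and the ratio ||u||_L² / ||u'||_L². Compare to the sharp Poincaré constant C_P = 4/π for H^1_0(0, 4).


||u||_L² / ||u'||_L² = 2/π < C_P = 4/π.

u(x) = -5/3·sin(π/2·x), so u'(x) = -5*π*cos(π*x/2)/6.
Writing u(x) = A·sin(kπx/L) with A = -5/3 and k = 2, use ∫_0^L sin²(kπx/L) dx = L/2 and ∫_0^L cos²(kπx/L) dx = L/2.
u² = 25/9·sin²(π/2·x) and (u')² = 25*π^2/36·cos²(π/2·x), and each of sin², cos² integrates to L/2 = 2 over (0, 4).
∫_0^4 u² dx = 50/9, so ||u||_L² = 5*sqrt(2)/3.
∫_0^4 (u')² dx = 25*π^2/18, so ||u'||_L² = 5*sqrt(2)*π/6.
Ratio ||u||_L² / ||u'||_L² = 2/π.
Sharp Poincaré constant on H^1_0(0, 4) is C_P = L/π = 4/π, achieved by sin(π/4·x).
This is the k = 2 harmonic; the ratio L/(kπ) is strictly less than C_P = L/π, consistent with the sharp inequality ||u||_L² ≤ C_P ||u'||_L².


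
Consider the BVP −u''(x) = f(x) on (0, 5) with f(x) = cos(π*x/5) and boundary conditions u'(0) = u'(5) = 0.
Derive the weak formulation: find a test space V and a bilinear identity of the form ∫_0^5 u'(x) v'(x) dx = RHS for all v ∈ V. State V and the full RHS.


V = H^1(0, 5) (no boundary constraint on v; u is determined up to an additive constant); weak form: ∫_0^5 u'v' dx = ∫_0^5 (cos(π*x/5)) v dx for all v ∈ V.

Multiply both sides by a test function v and integrate from 0 to 5:
  ∫_0^5 −u''(x) v(x) dx = ∫_0^5 f(x) v(x) dx.
Integrate the LHS by parts once:
  ∫_0^5 −u'' v dx = −[u'(x) v(x)]_0^5 + ∫_0^5 u'(x) v'(x) dx.
Thus ∫_0^5 u'(x) v'(x) dx = ∫_0^5 f(x) v(x) dx + [u'(x) v(x)]_0^5.
Choose V so that boundary terms are either known or forced to vanish.
u has homogeneous Neumann: u'(0) = u'(5) = 0. So [u' v]_0^5 = 0·v(5) − 0·v(0) = 0 for any v; take V = H^1(0, 5).
Weak formulation: find u (satisfying any essential BC) such that ∫_0^5 u'(x) v'(x) dx = ∫_0^5 f v dx for all v ∈ V (homogeneous Neumann, so boundary terms vanish).
Substituting f(x) = cos(π*x/5), the right-hand side is ∫_0^5 (cos(π*x/5)) v dx.
Compatibility check (pure Neumann): taking v ≡ 1 ∈ V gives 0 = ∫_0^5 f dx + (0) − (0), i.e. ∫_0^5 f dx must equal u'(0) − u'(5) = 0. Indeed ∫_0^5 (cos(π*x/5)) dx = 0, so the data are compatible. The solution is then unique only up to an additive constant (fix it e.g. by requiring ∫_0^5 u dx = 0).


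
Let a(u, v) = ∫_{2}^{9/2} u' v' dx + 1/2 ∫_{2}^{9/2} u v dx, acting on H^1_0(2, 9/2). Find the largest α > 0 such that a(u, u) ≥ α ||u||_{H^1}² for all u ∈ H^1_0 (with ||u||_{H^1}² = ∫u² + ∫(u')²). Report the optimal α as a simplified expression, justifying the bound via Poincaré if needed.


α = (25 + 8*π^2)/(2*(25 + 4*π^2))

Coercivity of a(·,·) on H^1_0(2, 9/2) means a(u, u) ≥ α ||u||_{H^1}² for every u ∈ H^1_0.
The interval has length L = 5/2, and Poincaré/coercivity depend only on L. Here a(u, u) = ∫(u')² + (1/2)·∫u².
Here 0 < c = 1/2 < 1. The condition a(u,u) ≥ α||u||_{H^1}² reads (1−α)∫(u')² ≥ (α−c)∫u². Any admissible α is ≤ 1 (rapidly oscillating u have ∫u²/∫(u')² → 0), and α = 1 would force 0 ≥ (1−c)∫u², impossible since c < 1; so 1−α > 0. By the sharp Poincaré inequality on H^1_0 of an interval of length L, ∫(u')² ≥ (π/L)²∫u² with equality for the first sine mode sin(π(x−x₀)/L) (x₀ the left endpoint), so the inequality holds for all u iff (1−α)(π/L)² ≥ α − c, i.e. α ≤ ((π/L)² + c)/((π/L)² + 1) = (1 + c(L/π)²)/(1 + (L/π)²). With (π/L)² = 4*π^2/25 and c = 1/2, the largest admissible constant is α = ((π/L)² + c)/((π/L)² + 1).
Simplifying, α = (25 + 8*π^2)/(2*(25 + 4*π^2)).


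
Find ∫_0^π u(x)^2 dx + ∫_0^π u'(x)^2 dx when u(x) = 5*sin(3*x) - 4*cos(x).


||u||_{H^1(0,π)}^2 = 141*π

u'(x) = 4*sin(x) + 15*cos(3*x).
Expand u² and (u')² and integrate term by term on (0, π), using: for integers n ≥ 1, ∫_0^π sin²(nx) dx = ∫_0^π cos²(nx) dx = π/2; for n ≠ n', ∫_0^π sin(nx)sin(n'x) dx = ∫_0^π cos(nx)cos(n'x) dx = 0; and by product-to-sum, ∫_0^π sin(nx)cos(n'x) dx = ½∫_0^π [sin((n+n')x) + sin((n−n')x)] dx, which is 0 when n+n' is even and 2n/(n²−n'²) when n+n' is odd (it need not vanish on (0, π)).
  u² squared terms: (-4)²·∫cos(x)² dx = 16·π/2 = 8*π;  (5)²·∫sin(3x)² dx = 25·π/2 = 25*π/2.
  u² cross terms: 2·(-4)·(5)·∫cos(x)·sin(3x) dx = -40·(0) = 0.
  So ∫_0^π u² dx = 8*π + 25*π/2 + 0 = 41*π/2.
  (u')² squared terms: (4)²·∫sin(x)² dx = 16·π/2 = 8*π;  (15)²·∫cos(3x)² dx = 225·π/2 = 225*π/2.
  (u')² cross terms: 2·(4)·(15)·∫sin(x)·cos(3x) dx = 120·(0) = 0.
  So ∫_0^π (u')² dx = 8*π + 225*π/2 + 0 = 241*π/2.
||u||_{H^1}^2 = (41*π/2) + (241*π/2) = 141*π.


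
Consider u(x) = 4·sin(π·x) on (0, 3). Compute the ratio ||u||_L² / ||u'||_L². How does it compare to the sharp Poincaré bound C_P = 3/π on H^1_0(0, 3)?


||u||_L² / ||u'||_L² = 1/π < C_P = 3/π.

u(x) = 4·sin(π·x), so u'(x) = 4*π*cos(π*x).
Writing u(x) = A·sin(kπx/L) with A = 4 and k = 3, use ∫_0^L sin²(kπx/L) dx = L/2 and ∫_0^L cos²(kπx/L) dx = L/2.
u² = 16·sin²(π·x) and (u')² = 16*π^2·cos²(π·x), and each of sin², cos² integrates to L/2 = 3/2 over (0, 3).
∫_0^3 u² dx = 24, so ||u||_L² = 2*sqrt(6).
∫_0^3 (u')² dx = 24*π^2, so ||u'||_L² = 2*sqrt(6)*π.
Ratio ||u||_L² / ||u'||_L² = 1/π.
Sharp Poincaré constant on H^1_0(0, 3) is C_P = L/π = 3/π, achieved by sin(π/3·x).
This is the k = 3 harmonic; the ratio L/(kπ) is strictly less than C_P = L/π, consistent with the sharp inequality ||u||_L² ≤ C_P ||u'||_L².


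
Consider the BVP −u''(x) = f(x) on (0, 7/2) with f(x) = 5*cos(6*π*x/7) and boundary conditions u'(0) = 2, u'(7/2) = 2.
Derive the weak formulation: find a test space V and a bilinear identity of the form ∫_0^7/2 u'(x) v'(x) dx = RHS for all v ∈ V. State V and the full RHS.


V = H^1(0, 7/2) (v unrestricted at boundary; u is determined up to an additive constant); weak form: ∫_0^7/2 u'v' dx = ∫_0^7/2 (5*cos(6*π*x/7)) v dx + 2·v(7/2) − 2·v(0) for all v ∈ V.

Multiply both sides by a test function v and integrate from 0 to 7/2:
  ∫_0^7/2 −u''(x) v(x) dx = ∫_0^7/2 f(x) v(x) dx.
Integrate the LHS by parts once:
  ∫_0^7/2 −u'' v dx = −[u'(x) v(x)]_0^7/2 + ∫_0^7/2 u'(x) v'(x) dx.
Thus ∫_0^7/2 u'(x) v'(x) dx = ∫_0^7/2 f(x) v(x) dx + [u'(x) v(x)]_0^7/2.
Choose V so that boundary terms are either known or forced to vanish.
u has inhomogeneous Neumann u'(0) = 2, u'(7/2) = 2. [u' v]_0^7/2 = (2)·v(7/2) − (2)·v(0) = 2·v(7/2) − 2·v(0). Take V = H^1(0, 7/2); boundary term becomes part of RHS.
Weak formulation: find u (satisfying any essential BC) such that ∫_0^7/2 u'(x) v'(x) dx = ∫_0^7/2 f v dx + 2·v(7/2) − 2·v(0) for all v ∈ V (Neumann data are natural BCs: they enter the RHS as boundary terms).
Substituting f(x) = 5*cos(6*π*x/7), the right-hand side is ∫_0^7/2 (5*cos(6*π*x/7)) v dx + 2·v(7/2) − 2·v(0).
Compatibility check (pure Neumann): taking v ≡ 1 ∈ V gives 0 = ∫_0^7/2 f dx + (2) − (2), i.e. ∫_0^7/2 f dx must equal u'(0) − u'(7/2) = 0. Indeed ∫_0^7/2 (5*cos(6*π*x/7)) dx = 0, so the data are compatible. The solution is then unique only up to an additive constant (fix it e.g. by requiring ∫_0^7/2 u dx = 0).


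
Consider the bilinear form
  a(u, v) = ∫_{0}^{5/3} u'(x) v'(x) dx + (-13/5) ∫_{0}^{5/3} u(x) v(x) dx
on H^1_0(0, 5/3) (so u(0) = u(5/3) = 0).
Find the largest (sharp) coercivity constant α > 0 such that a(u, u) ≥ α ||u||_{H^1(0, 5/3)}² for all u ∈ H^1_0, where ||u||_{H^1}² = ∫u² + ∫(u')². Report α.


α = (-65 + 9*π^2)/(25 + 9*π^2)

Coercivity of a(·,·) on H^1_0(0, 5/3) means a(u, u) ≥ α ||u||_{H^1}² for every u ∈ H^1_0.
The interval has length L = 5/3, and Poincaré/coercivity depend only on L. Here a(u, u) = ∫(u')² + (-13/5)·∫u².
Here c = -13/5 < 0 with |c| < (π/L)² = 9*π^2/25, so coercivity still holds. The condition a(u,u) ≥ α||u||_{H^1}² reads (1−α)∫(u')² ≥ (α−c)∫u². Any admissible α is ≤ 1 (rapidly oscillating u have ∫u²/∫(u')² → 0), and α = 1 would force 0 ≥ (1−c)∫u², impossible since c < 1; so 1−α > 0. By the sharp Poincaré inequality on H^1_0 of an interval of length L, ∫(u')² ≥ (π/L)²∫u² with equality for the first sine mode sin(π(x−x₀)/L) (x₀ the left endpoint), so the inequality holds for all u iff (1−α)(π/L)² ≥ α − c, i.e. α ≤ ((π/L)² + c)/((π/L)² + 1) = (1 + c(L/π)²)/(1 + (L/π)²). (Direct route, valid since c ≤ 0: Poincaré gives c∫u² ≥ c(L/π)²∫(u')², so a(u,u) ≥ (1 + c(L/π)²)∫(u')², while ||u||_{H^1}² ≤ (1 + (L/π)²)∫(u')²; dividing yields the same α.) With (π/L)² = 9*π^2/25 and c = -13/5, the largest admissible constant is α = ((π/L)² + c)/((π/L)² + 1).
Simplifying, α = (-65 + 9*π^2)/(25 + 9*π^2).


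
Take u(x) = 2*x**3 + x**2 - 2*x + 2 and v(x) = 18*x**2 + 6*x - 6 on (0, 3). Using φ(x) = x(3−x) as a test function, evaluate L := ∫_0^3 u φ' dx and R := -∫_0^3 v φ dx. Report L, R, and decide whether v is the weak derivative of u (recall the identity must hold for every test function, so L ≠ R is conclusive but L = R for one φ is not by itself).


LHS = -387/5, RHS = -1161/5. No, v is not the weak derivative of u.

u(x) = 2*x**3 + x**2 - 2*x + 2, classical derivative u'(x) = 6*x**2 + 2*x - 2.
φ(x) = x(3−x), so φ'(x) = 3 - 2*x.
Note φ(0) = φ(3) = 0, so the boundary term u·φ vanishes.
LHS = ∫_0^3 u(x) φ'(x) dx = ∫_0^3 (-4*x^4 + 4*x^3 + 7*x^2 - 10*x + 6) dx. Term by term:
  ∫_0^3 -4*x^4 dx = -972/5;  ∫_0^3 4*x^3 dx = 81;  ∫_0^3 7*x^2 dx = 63;
  ∫_0^3 -10*x dx = -45;  ∫_0^3 6 dx = 18.
Sum: -972/5 + 81 + 63 − 45 + 18 = -387/5.
So LHS = -387/5.
∫_0^3 v(x) φ(x) dx = ∫_0^3 (-18*x^4 + 48*x^3 + 24*x^2 - 18*x) dx. Term by term:
  ∫_0^3 -18*x^4 dx = -4374/5;  ∫_0^3 48*x^3 dx = 972;  ∫_0^3 24*x^2 dx = 216;
  ∫_0^3 -18*x dx = -81.
Sum: -4374/5 + 972 + 216 − 81 = 1161/5.
So RHS = -∫_0^3 v(x) φ(x) dx = -1161/5.
LHS − RHS = 774/5 ≠ 0, so the identity fails.
(For a valid weak derivative the identity must hold for EVERY test function, in particular this one. The failure shows v is NOT the weak derivative of u.)
Correct weak derivative would be u'(x) = 6*x**2 + 2*x - 2.


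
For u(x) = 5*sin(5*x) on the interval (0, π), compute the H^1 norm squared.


||u||_{H^1(0,π)}^2 = 325*π

u'(x) = 25*cos(5*x).
Expand u² and (u')² and integrate term by term on (0, π), using: for integers n ≥ 1, ∫_0^π sin²(nx) dx = ∫_0^π cos²(nx) dx = π/2; for n ≠ n', ∫_0^π sin(nx)sin(n'x) dx = ∫_0^π cos(nx)cos(n'x) dx = 0; and by product-to-sum, ∫_0^π sin(nx)cos(n'x) dx = ½∫_0^π [sin((n+n')x) + sin((n−n')x)] dx, which is 0 when n+n' is even and 2n/(n²−n'²) when n+n' is odd (it need not vanish on (0, π)).
  u² squared terms: (5)²·∫sin(5x)² dx = 25·π/2 = 25*π/2.
  So ∫_0^π u² dx = 25*π/2.
  (u')² squared terms: (25)²·∫cos(5x)² dx = 625·π/2 = 625*π/2.
  So ∫_0^π (u')² dx = 625*π/2.
||u||_{H^1}^2 = (25*π/2) + (625*π/2) = 325*π.


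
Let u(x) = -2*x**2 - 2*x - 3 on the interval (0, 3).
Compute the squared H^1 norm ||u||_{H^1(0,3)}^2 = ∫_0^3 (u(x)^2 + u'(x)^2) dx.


||u||_{H^1}^2 = 4047/5

The H^1 norm (squared) on an interval (0, L) is
  ||u||_{H^1}^2 = ∫_0^L u(x)^2 dx + ∫_0^L u'(x)^2 dx.
Compute u'(x) = -4*x - 2.
Then u(x)^2 = 4*x**4 + 8*x**3 + 16*x**2 + 12*x + 9 and u'(x)^2 = 16*x**2 + 16*x + 4.
Integrate each monomial from 0 to 3 using ∫_0^3 c·x^n dx = c·3^(n+1)/(n+1):
  ∫_0^3 u(x)^2 dx = ∫_0^3 (4*x^4 + 8*x^3 + 16*x^2 + 12*x + 9) dx. Term by term:
    ∫_0^3 4*x^4 dx = 972/5;  ∫_0^3 8*x^3 dx = 162;  ∫_0^3 16*x^2 dx = 144;
    ∫_0^3 12*x dx = 54;  ∫_0^3 9 dx = 27.
  Sum: 972/5 + 162 + 144 + 54 + 27 = 2907/5.
  ∫_0^3 u'(x)^2 dx = ∫_0^3 (16*x^2 + 16*x + 4) dx. Term by term:
    ∫_0^3 16*x^2 dx = 144;  ∫_0^3 16*x dx = 72;  ∫_0^3 4 dx = 12.
  Sum: 144 + 72 + 12 = 228.
Adding: ||u||_{H^1}^2 = 2907/5 + 228 = 4047/5.


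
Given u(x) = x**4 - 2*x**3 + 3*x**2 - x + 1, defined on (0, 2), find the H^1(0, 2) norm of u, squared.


||u||_{H^1}^2 = 43864/315

The H^1 norm (squared) on an interval (0, L) is
  ||u||_{H^1}^2 = ∫_0^L u(x)^2 dx + ∫_0^L u'(x)^2 dx.
Compute u'(x) = 4*x**3 - 6*x**2 + 6*x - 1.
Then u(x)^2 = x**8 - 4*x**7 + 10*x**6 - 14*x**5 + 15*x**4 - 10*x**3 + 7*x**2 - 2*x + 1 and u'(x)^2 = 16*x**6 - 48*x**5 + 84*x**4 - 80*x**3 + 48*x**2 - 12*x + 1.
Integrate each monomial from 0 to 2 using ∫_0^2 c·x^n dx = c·2^(n+1)/(n+1):
  ∫_0^2 u(x)^2 dx = ∫_0^2 (x^8 - 4*x^7 + 10*x^6 - 14*x^5 + 15*x^4 - 10*x^3 + 7*x^2 - 2*x + 1) dx. Term by term:
    ∫_0^2 x^8 dx = 512/9;  ∫_0^2 -4*x^7 dx = -128;  ∫_0^2 10*x^6 dx = 1280/7;
    ∫_0^2 -14*x^5 dx = -448/3;  ∫_0^2 15*x^4 dx = 96;  ∫_0^2 -10*x^3 dx = -40;
    ∫_0^2 7*x^2 dx = 56/3;  ∫_0^2 -2*x dx = -4;  ∫_0^2 1 dx = 2.
  Sum: 512/9 − 128 + 1280/7 − 448/3 + 96 − 40 + 56/3 − 4 + 2 = 2210/63.
  ∫_0^2 u'(x)^2 dx = ∫_0^2 (16*x^6 - 48*x^5 + 84*x^4 - 80*x^3 + 48*x^2 - 12*x + 1) dx. Term by term:
    ∫_0^2 16*x^6 dx = 2048/7;  ∫_0^2 -48*x^5 dx = -512;  ∫_0^2 84*x^4 dx = 2688/5;
    ∫_0^2 -80*x^3 dx = -320;  ∫_0^2 48*x^2 dx = 128;  ∫_0^2 -12*x dx = -24;
    ∫_0^2 1 dx = 2.
  Sum: 2048/7 − 512 + 2688/5 − 320 + 128 − 24 + 2 = 3646/35.
Adding: ||u||_{H^1}^2 = 2210/63 + 3646/35 = 43864/315.


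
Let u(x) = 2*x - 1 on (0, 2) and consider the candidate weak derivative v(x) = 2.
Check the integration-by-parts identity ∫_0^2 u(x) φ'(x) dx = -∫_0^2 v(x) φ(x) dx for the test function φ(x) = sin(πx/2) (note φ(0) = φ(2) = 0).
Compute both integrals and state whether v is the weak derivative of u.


LHS = -8/π, RHS = -8/π. Yes, v = u' weakly.

u(x) = 2*x - 1, classical derivative u'(x) = 2.
φ(x) = sin(πx/2), so φ'(x) = π*cos(π*x/2)/2.
Note φ(0) = φ(2) = 0, so the boundary term u·φ vanishes.
LHS = ∫_0^2 u(x) φ'(x) dx = ∫_0^2 (π*x*cos(π*x/2) - π*cos(π*x/2)/2) dx. Term by term:
  ∫_0^2 -π*cos(π*x/2)/2 dx = 0;  ∫_0^2 π*x*cos(π*x/2) dx = -8/π.
Sum: 0 − 8/π = -8/π.
So LHS = -8/π.
∫_0^2 v(x) φ(x) dx = ∫_0^2 (2*sin(π*x/2)) dx. Term by term:
  ∫_0^2 2*sin(π*x/2) dx = 8/π.
So RHS = -∫_0^2 v(x) φ(x) dx = -8/π.
LHS = RHS, so the identity holds for this test φ.
Moreover u is smooth here and v(x) = u'(x) = 2 pointwise, so the identity holds for every test function. Hence v is the weak derivative of u.


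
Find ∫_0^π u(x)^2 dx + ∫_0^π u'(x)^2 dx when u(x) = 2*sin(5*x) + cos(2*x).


||u||_{H^1(0,π)}^2 = 200/21 + 109*π/2

u'(x) = -2*sin(2*x) + 10*cos(5*x).
Expand u² and (u')² and integrate term by term on (0, π), using: for integers n ≥ 1, ∫_0^π sin²(nx) dx = ∫_0^π cos²(nx) dx = π/2; for n ≠ n', ∫_0^π sin(nx)sin(n'x) dx = ∫_0^π cos(nx)cos(n'x) dx = 0; and by product-to-sum, ∫_0^π sin(nx)cos(n'x) dx = ½∫_0^π [sin((n+n')x) + sin((n−n')x)] dx, which is 0 when n+n' is even and 2n/(n²−n'²) when n+n' is odd (it need not vanish on (0, π)).
  u² squared terms: (2)²·∫sin(5x)² dx = 4·π/2 = 2*π;  (1)²·∫cos(2x)² dx = 1·π/2 = π/2.
  u² cross terms: 2·(2)·(1)·∫sin(5x)·cos(2x) dx = 4·(10/21) = 40/21.
  So ∫_0^π u² dx = 2*π + π/2 + 40/21 = 40/21 + 5*π/2.
  (u')² squared terms: (-2)²·∫sin(2x)² dx = 4·π/2 = 2*π;  (10)²·∫cos(5x)² dx = 100·π/2 = 50*π.
  (u')² cross terms: 2·(-2)·(10)·∫sin(2x)·cos(5x) dx = -40·(-4/21) = 160/21.
  So ∫_0^π (u')² dx = 2*π + 50*π + 160/21 = 160/21 + 52*π.
||u||_{H^1}^2 = (40/21 + 5*π/2) + (160/21 + 52*π) = 200/21 + 109*π/2.


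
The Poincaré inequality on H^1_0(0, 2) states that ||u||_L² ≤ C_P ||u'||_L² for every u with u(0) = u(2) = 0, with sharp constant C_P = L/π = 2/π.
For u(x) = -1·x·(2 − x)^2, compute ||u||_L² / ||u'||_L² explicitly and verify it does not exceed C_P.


||u||_L² / ||u'||_L² = sqrt(14)/7 < C_P = 2/π.

u(x) = -1·x·(2 − x)^2, so u'(x) = (2 - 3*x)*(x - 2).
u(x) = -1·x·(2 − x)^2 vanishes at x = 0 and x = 2, so u ∈ H^1_0(0, 2). Differentiate via the product rule and integrate the resulting polynomials term by term.
  ∫_0^2 u² dx = ∫_0^2 (x^6 - 8*x^5 + 24*x^4 - 32*x^3 + 16*x^2) dx. Term by term:
    ∫_0^2 x^6 dx = 128/7;  ∫_0^2 -8*x^5 dx = -256/3;  ∫_0^2 24*x^4 dx = 768/5;
    ∫_0^2 -32*x^3 dx = -128;  ∫_0^2 16*x^2 dx = 128/3.
  Sum: 128/7 − 256/3 + 768/5 − 128 + 128/3 = 128/105.
  ∫_0^2 (u')² dx = ∫_0^2 (9*x^4 - 48*x^3 + 88*x^2 - 64*x + 16) dx. Term by term:
    ∫_0^2 9*x^4 dx = 288/5;  ∫_0^2 -48*x^3 dx = -192;  ∫_0^2 88*x^2 dx = 704/3;
    ∫_0^2 -64*x dx = -128;  ∫_0^2 16 dx = 32.
  Sum: 288/5 − 192 + 704/3 − 128 + 32 = 64/15.
∫_0^2 u² dx = 128/105, so ||u||_L² = 8*sqrt(210)/105.
∫_0^2 (u')² dx = 64/15, so ||u'||_L² = 8*sqrt(15)/15.
Ratio ||u||_L² / ||u'||_L² = sqrt(14)/7.
Sharp Poincaré constant on H^1_0(0, 2) is C_P = L/π = 2/π, achieved by sin(π/2·x).
A polynomial bump cannot attain the sharp Poincaré constant (only the first sine eigenfunction does), so the ratio is strictly less than C_P, consistent with ||u||_L² ≤ C_P ||u'||_L².


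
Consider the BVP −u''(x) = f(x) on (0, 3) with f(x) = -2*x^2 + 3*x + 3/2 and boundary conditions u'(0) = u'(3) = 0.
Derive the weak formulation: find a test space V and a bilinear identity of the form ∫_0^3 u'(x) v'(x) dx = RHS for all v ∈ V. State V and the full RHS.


V = H^1(0, 3) (no boundary constraint on v; u is determined up to an additive constant); weak form: ∫_0^3 u'v' dx = ∫_0^3 (-2*x^2 + 3*x + 3/2) v dx for all v ∈ V.

Multiply both sides by a test function v and integrate from 0 to 3:
  ∫_0^3 −u''(x) v(x) dx = ∫_0^3 f(x) v(x) dx.
Integrate the LHS by parts once:
  ∫_0^3 −u'' v dx = −[u'(x) v(x)]_0^3 + ∫_0^3 u'(x) v'(x) dx.
Thus ∫_0^3 u'(x) v'(x) dx = ∫_0^3 f(x) v(x) dx + [u'(x) v(x)]_0^3.
Choose V so that boundary terms are either known or forced to vanish.
u has homogeneous Neumann: u'(0) = u'(3) = 0. So [u' v]_0^3 = 0·v(3) − 0·v(0) = 0 for any v; take V = H^1(0, 3).
Weak formulation: find u (satisfying any essential BC) such that ∫_0^3 u'(x) v'(x) dx = ∫_0^3 f v dx for all v ∈ V (homogeneous Neumann, so boundary terms vanish).
Substituting f(x) = -2*x^2 + 3*x + 3/2, the right-hand side is ∫_0^3 (-2*x^2 + 3*x + 3/2) v dx.
Compatibility check (pure Neumann): taking v ≡ 1 ∈ V gives 0 = ∫_0^3 f dx + (0) − (0), i.e. ∫_0^3 f dx must equal u'(0) − u'(3) = 0. Indeed ∫_0^3 (-2*x^2 + 3*x + 3/2) dx = 0, so the data are compatible. The solution is then unique only up to an additive constant (fix it e.g. by requiring ∫_0^3 u dx = 0).


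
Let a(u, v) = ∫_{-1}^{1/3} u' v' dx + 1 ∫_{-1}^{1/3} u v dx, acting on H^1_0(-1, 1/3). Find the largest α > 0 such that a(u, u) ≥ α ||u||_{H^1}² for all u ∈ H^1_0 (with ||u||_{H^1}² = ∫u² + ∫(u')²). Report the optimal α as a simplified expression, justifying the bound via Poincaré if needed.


α = 1

Coercivity of a(·,·) on H^1_0(-1, 1/3) means a(u, u) ≥ α ||u||_{H^1}² for every u ∈ H^1_0.
The interval has length L = 4/3, and Poincaré/coercivity depend only on L. Here a(u, u) = ∫(u')² + (1)·∫u².
Here c = 1 ≥ 1, so a(u,u) = ∫(u')² + c∫u² ≥ ∫(u')² + ∫u² = ||u||_{H^1}², i.e. α = 1 works. No larger α is possible: a(u,u) ≥ α||u||_{H^1}² means (1−α)∫(u')² ≥ (α−c)∫u², and for the modes u_n = sin(nπ(x−x₀)/L) (x₀ the left endpoint) one has ∫u_n²/∫(u_n')² = (L/(nπ))² → 0, so a(u_n,u_n)/||u_n||_{H^1}² → 1. Hence the optimal constant is α = 1.
Therefore α = 1.


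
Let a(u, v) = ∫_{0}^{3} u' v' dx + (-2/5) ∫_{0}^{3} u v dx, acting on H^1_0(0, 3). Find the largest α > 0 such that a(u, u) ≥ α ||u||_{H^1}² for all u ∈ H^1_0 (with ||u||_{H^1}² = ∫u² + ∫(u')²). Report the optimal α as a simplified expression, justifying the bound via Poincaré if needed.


α = (-18/5 + π^2)/(9 + π^2)

Coercivity of a(·,·) on H^1_0(0, 3) means a(u, u) ≥ α ||u||_{H^1}² for every u ∈ H^1_0.
The interval has length L = 3, and Poincaré/coercivity depend only on L. Here a(u, u) = ∫(u')² + (-2/5)·∫u².
Here c = -2/5 < 0 with |c| < (π/L)² = π^2/9, so coercivity still holds. The condition a(u,u) ≥ α||u||_{H^1}² reads (1−α)∫(u')² ≥ (α−c)∫u². Any admissible α is ≤ 1 (rapidly oscillating u have ∫u²/∫(u')² → 0), and α = 1 would force 0 ≥ (1−c)∫u², impossible since c < 1; so 1−α > 0. By the sharp Poincaré inequality on H^1_0 of an interval of length L, ∫(u')² ≥ (π/L)²∫u² with equality for the first sine mode sin(π(x−x₀)/L) (x₀ the left endpoint), so the inequality holds for all u iff (1−α)(π/L)² ≥ α − c, i.e. α ≤ ((π/L)² + c)/((π/L)² + 1) = (1 + c(L/π)²)/(1 + (L/π)²). (Direct route, valid since c ≤ 0: Poincaré gives c∫u² ≥ c(L/π)²∫(u')², so a(u,u) ≥ (1 + c(L/π)²)∫(u')², while ||u||_{H^1}² ≤ (1 + (L/π)²)∫(u')²; dividing yields the same α.) With (π/L)² = π^2/9 and c = -2/5, the largest admissible constant is α = ((π/L)² + c)/((π/L)² + 1).
Simplifying, α = (-18/5 + π^2)/(9 + π^2).


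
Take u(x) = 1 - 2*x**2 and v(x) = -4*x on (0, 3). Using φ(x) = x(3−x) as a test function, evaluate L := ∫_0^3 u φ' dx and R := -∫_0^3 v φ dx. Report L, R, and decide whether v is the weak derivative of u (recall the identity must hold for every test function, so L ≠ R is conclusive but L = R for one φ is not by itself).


LHS = 27, RHS = 27. Yes, v = u' weakly.

u(x) = 1 - 2*x**2, classical derivative u'(x) = -4*x.
φ(x) = x(3−x), so φ'(x) = 3 - 2*x.
Note φ(0) = φ(3) = 0, so the boundary term u·φ vanishes.
LHS = ∫_0^3 u(x) φ'(x) dx = ∫_0^3 (4*x^3 - 6*x^2 - 2*x + 3) dx. Term by term:
  ∫_0^3 4*x^3 dx = 81;  ∫_0^3 -6*x^2 dx = -54;  ∫_0^3 -2*x dx = -9;
  ∫_0^3 3 dx = 9.
Sum: 81 − 54 − 9 + 9 = 27.
So LHS = 27.
∫_0^3 v(x) φ(x) dx = ∫_0^3 (4*x^3 - 12*x^2) dx. Term by term:
  ∫_0^3 4*x^3 dx = 81;  ∫_0^3 -12*x^2 dx = -108.
Sum: 81 − 108 = -27.
So RHS = -∫_0^3 v(x) φ(x) dx = 27.
LHS = RHS, so the identity holds for this test φ.
Moreover u is smooth here and v(x) = u'(x) = -4*x pointwise, so the identity holds for every test function. Hence v is the weak derivative of u.


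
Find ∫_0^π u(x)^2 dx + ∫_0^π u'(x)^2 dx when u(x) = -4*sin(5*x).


||u||_{H^1(0,π)}^2 = 208*π

u'(x) = -20*cos(5*x).
Expand u² and (u')² and integrate term by term on (0, π), using: for integers n ≥ 1, ∫_0^π sin²(nx) dx = ∫_0^π cos²(nx) dx = π/2; for n ≠ n', ∫_0^π sin(nx)sin(n'x) dx = ∫_0^π cos(nx)cos(n'x) dx = 0; and by product-to-sum, ∫_0^π sin(nx)cos(n'x) dx = ½∫_0^π [sin((n+n')x) + sin((n−n')x)] dx, which is 0 when n+n' is even and 2n/(n²−n'²) when n+n' is odd (it need not vanish on (0, π)).
  u² squared terms: (-4)²·∫sin(5x)² dx = 16·π/2 = 8*π.
  So ∫_0^π u² dx = 8*π.
  (u')² squared terms: (-20)²·∫cos(5x)² dx = 400·π/2 = 200*π.
  So ∫_0^π (u')² dx = 200*π.
||u||_{H^1}^2 = (8*π) + (200*π) = 208*π.


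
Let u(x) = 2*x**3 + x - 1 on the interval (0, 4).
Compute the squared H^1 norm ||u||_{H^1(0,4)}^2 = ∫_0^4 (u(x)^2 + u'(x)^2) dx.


||u||_{H^1}^2 = 368920/21

The H^1 norm (squared) on an interval (0, L) is
  ||u||_{H^1}^2 = ∫_0^L u(x)^2 dx + ∫_0^L u'(x)^2 dx.
Compute u'(x) = 6*x**2 + 1.
Then u(x)^2 = 4*x**6 + 4*x**4 - 4*x**3 + x**2 - 2*x + 1 and u'(x)^2 = 36*x**4 + 12*x**2 + 1.
Integrate each monomial from 0 to 4 using ∫_0^4 c·x^n dx = c·4^(n+1)/(n+1):
  ∫_0^4 u(x)^2 dx = ∫_0^4 (4*x^6 + 4*x^4 - 4*x^3 + x^2 - 2*x + 1) dx. Term by term:
    ∫_0^4 4*x^6 dx = 65536/7;  ∫_0^4 4*x^4 dx = 4096/5;  ∫_0^4 -4*x^3 dx = -256;
    ∫_0^4 x^2 dx = 64/3;  ∫_0^4 -2*x dx = -16;  ∫_0^4 1 dx = 4.
  Sum: 65536/7 + 4096/5 − 256 + 64/3 − 16 + 4 = 1043156/105.
  ∫_0^4 u'(x)^2 dx = ∫_0^4 (36*x^4 + 12*x^2 + 1) dx. Term by term:
    ∫_0^4 36*x^4 dx = 36864/5;  ∫_0^4 12*x^2 dx = 256;  ∫_0^4 1 dx = 4.
  Sum: 36864/5 + 256 + 4 = 38164/5.
Adding: ||u||_{H^1}^2 = 1043156/105 + 38164/5 = 368920/21.


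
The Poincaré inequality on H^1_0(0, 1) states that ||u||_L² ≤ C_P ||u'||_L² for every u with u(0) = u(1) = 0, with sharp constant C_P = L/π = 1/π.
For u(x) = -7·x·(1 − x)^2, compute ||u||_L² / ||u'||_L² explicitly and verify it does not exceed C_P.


||u||_L² / ||u'||_L² = sqrt(14)/14 < C_P = 1/π.

u(x) = -7·x·(1 − x)^2, so u'(x) = 7*(1 - 3*x)*(x - 1).
u(x) = -7·x·(1 − x)^2 vanishes at x = 0 and x = 1, so u ∈ H^1_0(0, 1). Differentiate via the product rule and integrate the resulting polynomials term by term.
  ∫_0^1 u² dx = ∫_0^1 (49*x^6 - 196*x^5 + 294*x^4 - 196*x^3 + 49*x^2) dx. Term by term:
    ∫_0^1 49*x^6 dx = 7;  ∫_0^1 -196*x^5 dx = -98/3;  ∫_0^1 294*x^4 dx = 294/5;
    ∫_0^1 -196*x^3 dx = -49;  ∫_0^1 49*x^2 dx = 49/3.
  Sum: 7 − 98/3 + 294/5 − 49 + 49/3 = 7/15.
  ∫_0^1 (u')² dx = ∫_0^1 (441*x^4 - 1176*x^3 + 1078*x^2 - 392*x + 49) dx. Term by term:
    ∫_0^1 441*x^4 dx = 441/5;  ∫_0^1 -1176*x^3 dx = -294;  ∫_0^1 1078*x^2 dx = 1078/3;
    ∫_0^1 -392*x dx = -196;  ∫_0^1 49 dx = 49.
  Sum: 441/5 − 294 + 1078/3 − 196 + 49 = 98/15.
∫_0^1 u² dx = 7/15, so ||u||_L² = sqrt(105)/15.
∫_0^1 (u')² dx = 98/15, so ||u'||_L² = 7*sqrt(30)/15.
Ratio ||u||_L² / ||u'||_L² = sqrt(14)/14.
Sharp Poincaré constant on H^1_0(0, 1) is C_P = L/π = 1/π, achieved by sin(π·x).
A polynomial bump cannot attain the sharp Poincaré constant (only the first sine eigenfunction does), so the ratio is strictly less than C_P, consistent with ||u||_L² ≤ C_P ||u'||_L².


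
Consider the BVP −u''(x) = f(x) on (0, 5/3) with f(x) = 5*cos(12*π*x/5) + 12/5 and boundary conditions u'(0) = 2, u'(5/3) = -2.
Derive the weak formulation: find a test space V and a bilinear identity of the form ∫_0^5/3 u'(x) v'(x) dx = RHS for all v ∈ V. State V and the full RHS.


V = H^1(0, 5/3) (v unrestricted at boundary; u is determined up to an additive constant); weak form: ∫_0^5/3 u'v' dx = ∫_0^5/3 (5*cos(12*π*x/5) + 12/5) v dx − 2·v(5/3) − 2·v(0) for all v ∈ V.

Multiply both sides by a test function v and integrate from 0 to 5/3:
  ∫_0^5/3 −u''(x) v(x) dx = ∫_0^5/3 f(x) v(x) dx.
Integrate the LHS by parts once:
  ∫_0^5/3 −u'' v dx = −[u'(x) v(x)]_0^5/3 + ∫_0^5/3 u'(x) v'(x) dx.
Thus ∫_0^5/3 u'(x) v'(x) dx = ∫_0^5/3 f(x) v(x) dx + [u'(x) v(x)]_0^5/3.
Choose V so that boundary terms are either known or forced to vanish.
u has inhomogeneous Neumann u'(0) = 2, u'(5/3) = -2. [u' v]_0^5/3 = (-2)·v(5/3) − (2)·v(0) = − 2·v(5/3) − 2·v(0). Take V = H^1(0, 5/3); boundary term becomes part of RHS.
Weak formulation: find u (satisfying any essential BC) such that ∫_0^5/3 u'(x) v'(x) dx = ∫_0^5/3 f v dx − 2·v(5/3) − 2·v(0) for all v ∈ V (Neumann data are natural BCs: they enter the RHS as boundary terms).
Substituting f(x) = 5*cos(12*π*x/5) + 12/5, the right-hand side is ∫_0^5/3 (5*cos(12*π*x/5) + 12/5) v dx − 2·v(5/3) − 2·v(0).
Compatibility check (pure Neumann): taking v ≡ 1 ∈ V gives 0 = ∫_0^5/3 f dx + (-2) − (2), i.e. ∫_0^5/3 f dx must equal u'(0) − u'(5/3) = 4. Indeed ∫_0^5/3 (5*cos(12*π*x/5) + 12/5) dx = 4, so the data are compatible. The solution is then unique only up to an additive constant (fix it e.g. by requiring ∫_0^5/3 u dx = 0).


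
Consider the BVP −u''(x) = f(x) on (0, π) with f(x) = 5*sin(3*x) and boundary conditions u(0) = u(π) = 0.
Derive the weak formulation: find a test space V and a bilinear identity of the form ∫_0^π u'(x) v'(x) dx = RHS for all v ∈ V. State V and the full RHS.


V = H^1_0(0, π) (so v(0) = v(π) = 0); weak form: ∫_0^π u'v' dx = ∫_0^π (5*sin(3*x)) v dx for all v ∈ V.

Multiply both sides by a test function v and integrate from 0 to π:
  ∫_0^π −u''(x) v(x) dx = ∫_0^π f(x) v(x) dx.
Integrate the LHS by parts once:
  ∫_0^π −u'' v dx = −[u'(x) v(x)]_0^π + ∫_0^π u'(x) v'(x) dx.
Thus ∫_0^π u'(x) v'(x) dx = ∫_0^π f(x) v(x) dx + [u'(x) v(x)]_0^π.
Choose V so that boundary terms are either known or forced to vanish.
u is Dirichlet: u(0) = u(π) = 0. Let V = H^1_0(0, π); then v(0) = v(π) = 0, and [u' v]_0^π = 0.
Weak formulation: find u (satisfying any essential BC) such that ∫_0^π u'(x) v'(x) dx = ∫_0^π f v dx for all v ∈ V.
Substituting f(x) = 5*sin(3*x), the right-hand side is ∫_0^π (5*sin(3*x)) v dx.


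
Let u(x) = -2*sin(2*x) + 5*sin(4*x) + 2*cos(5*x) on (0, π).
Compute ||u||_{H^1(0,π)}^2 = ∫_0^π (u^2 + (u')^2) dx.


||u||_{H^1(0,π)}^2 = -26624/63 + 549*π/2

u'(x) = -10*sin(5*x) - 4*cos(2*x) + 20*cos(4*x).
Expand u² and (u')² and integrate term by term on (0, π), using: for integers n ≥ 1, ∫_0^π sin²(nx) dx = ∫_0^π cos²(nx) dx = π/2; for n ≠ n', ∫_0^π sin(nx)sin(n'x) dx = ∫_0^π cos(nx)cos(n'x) dx = 0; and by product-to-sum, ∫_0^π sin(nx)cos(n'x) dx = ½∫_0^π [sin((n+n')x) + sin((n−n')x)] dx, which is 0 when n+n' is even and 2n/(n²−n'²) when n+n' is odd (it need not vanish on (0, π)).
  u² squared terms: (-2)²·∫sin(2x)² dx = 4·π/2 = 2*π;  (2)²·∫cos(5x)² dx = 4·π/2 = 2*π;  (5)²·∫sin(4x)² dx = 25·π/2 = 25*π/2.
  u² cross terms: 2·(-2)·(2)·∫sin(2x)·cos(5x) dx = -8·(-4/21) = 32/21;  2·(-2)·(5)·∫sin(2x)·sin(4x) dx = -20·(0) = 0;  2·(2)·(5)·∫cos(5x)·sin(4x) dx = 20·(-8/9) = -160/9.
  So ∫_0^π u² dx = 2*π + 2*π + 25*π/2 + 32/21 + 0 − 160/9 = -1024/63 + 33*π/2.
  (u')² squared terms: (-10)²·∫sin(5x)² dx = 100·π/2 = 50*π;  (-4)²·∫cos(2x)² dx = 16·π/2 = 8*π;  (20)²·∫cos(4x)² dx = 400·π/2 = 200*π.
  (u')² cross terms: 2·(-10)·(-4)·∫sin(5x)·cos(2x) dx = 80·(10/21) = 800/21;  2·(-10)·(20)·∫sin(5x)·cos(4x) dx = -400·(10/9) = -4000/9;  2·(-4)·(20)·∫cos(2x)·cos(4x) dx = -160·(0) = 0.
  So ∫_0^π (u')² dx = 50*π + 8*π + 200*π + 800/21 − 4000/9 + 0 = -25600/63 + 258*π.
||u||_{H^1}^2 = (-1024/63 + 33*π/2) + (-25600/63 + 258*π) = -26624/63 + 549*π/2.


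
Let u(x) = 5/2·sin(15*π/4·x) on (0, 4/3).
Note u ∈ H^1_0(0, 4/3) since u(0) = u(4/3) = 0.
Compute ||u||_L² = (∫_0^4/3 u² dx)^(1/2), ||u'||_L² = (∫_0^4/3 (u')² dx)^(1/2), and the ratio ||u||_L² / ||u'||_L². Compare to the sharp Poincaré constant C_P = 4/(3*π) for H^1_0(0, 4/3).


||u||_L² / ||u'||_L² = 4/(15*π) < C_P = 4/(3*π).

u(x) = 5/2·sin(15*π/4·x), so u'(x) = 75*π*cos(15*π*x/4)/8.
Writing u(x) = A·sin(kπx/L) with A = 5/2 and k = 5, use ∫_0^L sin²(kπx/L) dx = L/2 and ∫_0^L cos²(kπx/L) dx = L/2.
u² = 25/4·sin²(15*π/4·x) and (u')² = 5625*π^2/64·cos²(15*π/4·x), and each of sin², cos² integrates to L/2 = 2/3 over (0, 4/3).
∫_0^4/3 u² dx = 25/6, so ||u||_L² = 5*sqrt(6)/6.
∫_0^4/3 (u')² dx = 1875*π^2/32, so ||u'||_L² = 25*sqrt(6)*π/8.
Ratio ||u||_L² / ||u'||_L² = 4/(15*π).
Sharp Poincaré constant on H^1_0(0, 4/3) is C_P = L/π = 4/(3*π), achieved by sin(3*π/4·x).
This is the k = 5 harmonic; the ratio L/(kπ) is strictly less than C_P = L/π, consistent with the sharp inequality ||u||_L² ≤ C_P ||u'||_L².


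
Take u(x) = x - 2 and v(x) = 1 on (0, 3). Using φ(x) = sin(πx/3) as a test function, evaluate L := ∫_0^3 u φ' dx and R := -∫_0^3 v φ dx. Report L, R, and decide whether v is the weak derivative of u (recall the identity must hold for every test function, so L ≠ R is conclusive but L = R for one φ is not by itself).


LHS = -6/π, RHS = -6/π. Yes, v = u' weakly.

u(x) = x - 2, classical derivative u'(x) = 1.
φ(x) = sin(πx/3), so φ'(x) = π*cos(π*x/3)/3.
Note φ(0) = φ(3) = 0, so the boundary term u·φ vanishes.
LHS = ∫_0^3 u(x) φ'(x) dx = ∫_0^3 (π*x*cos(π*x/3)/3 - 2*π*cos(π*x/3)/3) dx. Term by term:
  ∫_0^3 -2*π*cos(π*x/3)/3 dx = 0;  ∫_0^3 π*x*cos(π*x/3)/3 dx = -6/π.
Sum: 0 − 6/π = -6/π.
So LHS = -6/π.
∫_0^3 v(x) φ(x) dx = ∫_0^3 (sin(π*x/3)) dx. Term by term:
  ∫_0^3 sin(π*x/3) dx = 6/π.
So RHS = -∫_0^3 v(x) φ(x) dx = -6/π.
LHS = RHS, so the identity holds for this test φ.
Moreover u is smooth here and v(x) = u'(x) = 1 pointwise, so the identity holds for every test function. Hence v is the weak derivative of u.


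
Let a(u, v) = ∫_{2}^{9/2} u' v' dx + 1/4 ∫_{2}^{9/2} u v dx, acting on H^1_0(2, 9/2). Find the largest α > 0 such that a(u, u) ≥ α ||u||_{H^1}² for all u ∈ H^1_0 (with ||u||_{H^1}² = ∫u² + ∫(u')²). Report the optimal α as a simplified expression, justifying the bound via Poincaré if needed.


α = (25 + 16*π^2)/(4*(25 + 4*π^2))

Coercivity of a(·,·) on H^1_0(2, 9/2) means a(u, u) ≥ α ||u||_{H^1}² for every u ∈ H^1_0.
The interval has length L = 5/2, and Poincaré/coercivity depend only on L. Here a(u, u) = ∫(u')² + (1/4)·∫u².
Here 0 < c = 1/4 < 1. The condition a(u,u) ≥ α||u||_{H^1}² reads (1−α)∫(u')² ≥ (α−c)∫u². Any admissible α is ≤ 1 (rapidly oscillating u have ∫u²/∫(u')² → 0), and α = 1 would force 0 ≥ (1−c)∫u², impossible since c < 1; so 1−α > 0. By the sharp Poincaré inequality on H^1_0 of an interval of length L, ∫(u')² ≥ (π/L)²∫u² with equality for the first sine mode sin(π(x−x₀)/L) (x₀ the left endpoint), so the inequality holds for all u iff (1−α)(π/L)² ≥ α − c, i.e. α ≤ ((π/L)² + c)/((π/L)² + 1) = (1 + c(L/π)²)/(1 + (L/π)²). With (π/L)² = 4*π^2/25 and c = 1/4, the largest admissible constant is α = ((π/L)² + c)/((π/L)² + 1).
Simplifying, α = (25 + 16*π^2)/(4*(25 + 4*π^2)).


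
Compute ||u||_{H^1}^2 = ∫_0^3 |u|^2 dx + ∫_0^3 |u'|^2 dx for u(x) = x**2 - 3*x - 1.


||u||_{H^1}^2 = 291/10

The H^1 norm (squared) on an interval (0, L) is
  ||u||_{H^1}^2 = ∫_0^L u(x)^2 dx + ∫_0^L u'(x)^2 dx.
Compute u'(x) = 2*x - 3.
Then u(x)^2 = x**4 - 6*x**3 + 7*x**2 + 6*x + 1 and u'(x)^2 = 4*x**2 - 12*x + 9.
Integrate each monomial from 0 to 3 using ∫_0^3 c·x^n dx = c·3^(n+1)/(n+1):
  ∫_0^3 u(x)^2 dx = ∫_0^3 (x^4 - 6*x^3 + 7*x^2 + 6*x + 1) dx. Term by term:
    ∫_0^3 x^4 dx = 243/5;  ∫_0^3 -6*x^3 dx = -243/2;  ∫_0^3 7*x^2 dx = 63;
    ∫_0^3 6*x dx = 27;  ∫_0^3 1 dx = 3.
  Sum: 243/5 − 243/2 + 63 + 27 + 3 = 201/10.
  ∫_0^3 u'(x)^2 dx = ∫_0^3 (4*x^2 - 12*x + 9) dx. Term by term:
    ∫_0^3 4*x^2 dx = 36;  ∫_0^3 -12*x dx = -54;  ∫_0^3 9 dx = 27.
  Sum: 36 − 54 + 27 = 9.
Adding: ||u||_{H^1}^2 = 201/10 + 9 = 291/10.


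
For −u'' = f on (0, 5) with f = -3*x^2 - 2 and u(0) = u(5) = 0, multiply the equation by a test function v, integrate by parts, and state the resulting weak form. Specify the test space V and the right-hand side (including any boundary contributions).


V = H^1_0(0, 5) (so v(0) = v(5) = 0); weak form: ∫_0^5 u'v' dx = ∫_0^5 (-3*x^2 - 2) v dx for all v ∈ V.

Multiply both sides by a test function v and integrate from 0 to 5:
  ∫_0^5 −u''(x) v(x) dx = ∫_0^5 f(x) v(x) dx.
Integrate the LHS by parts once:
  ∫_0^5 −u'' v dx = −[u'(x) v(x)]_0^5 + ∫_0^5 u'(x) v'(x) dx.
Thus ∫_0^5 u'(x) v'(x) dx = ∫_0^5 f(x) v(x) dx + [u'(x) v(x)]_0^5.
Choose V so that boundary terms are either known or forced to vanish.
u is Dirichlet: u(0) = u(5) = 0. Let V = H^1_0(0, 5); then v(0) = v(5) = 0, and [u' v]_0^5 = 0.
Weak formulation: find u (satisfying any essential BC) such that ∫_0^5 u'(x) v'(x) dx = ∫_0^5 f v dx for all v ∈ V.
Substituting f(x) = -3*x^2 - 2, the right-hand side is ∫_0^5 (-3*x^2 - 2) v dx.


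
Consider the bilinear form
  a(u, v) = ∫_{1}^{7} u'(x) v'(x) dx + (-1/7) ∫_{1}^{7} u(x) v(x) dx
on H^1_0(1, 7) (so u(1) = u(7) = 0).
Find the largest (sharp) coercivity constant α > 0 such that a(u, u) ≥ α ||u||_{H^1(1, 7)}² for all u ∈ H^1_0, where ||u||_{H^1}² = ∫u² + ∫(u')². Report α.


α = (-36/7 + π^2)/(π^2 + 36)

Coercivity of a(·,·) on H^1_0(1, 7) means a(u, u) ≥ α ||u||_{H^1}² for every u ∈ H^1_0.
The interval has length L = 6, and Poincaré/coercivity depend only on L. Here a(u, u) = ∫(u')² + (-1/7)·∫u².
Here c = -1/7 < 0 with |c| < (π/L)² = π^2/36, so coercivity still holds. The condition a(u,u) ≥ α||u||_{H^1}² reads (1−α)∫(u')² ≥ (α−c)∫u². Any admissible α is ≤ 1 (rapidly oscillating u have ∫u²/∫(u')² → 0), and α = 1 would force 0 ≥ (1−c)∫u², impossible since c < 1; so 1−α > 0. By the sharp Poincaré inequality on H^1_0 of an interval of length L, ∫(u')² ≥ (π/L)²∫u² with equality for the first sine mode sin(π(x−x₀)/L) (x₀ the left endpoint), so the inequality holds for all u iff (1−α)(π/L)² ≥ α − c, i.e. α ≤ ((π/L)² + c)/((π/L)² + 1) = (1 + c(L/π)²)/(1 + (L/π)²). (Direct route, valid since c ≤ 0: Poincaré gives c∫u² ≥ c(L/π)²∫(u')², so a(u,u) ≥ (1 + c(L/π)²)∫(u')², while ||u||_{H^1}² ≤ (1 + (L/π)²)∫(u')²; dividing yields the same α.) With (π/L)² = π^2/36 and c = -1/7, the largest admissible constant is α = ((π/L)² + c)/((π/L)² + 1).
Simplifying, α = (-36/7 + π^2)/(π^2 + 36).


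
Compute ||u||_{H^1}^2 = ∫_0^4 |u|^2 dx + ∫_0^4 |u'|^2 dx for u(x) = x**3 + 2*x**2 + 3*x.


||u||_{H^1}^2 = 434412/35

The H^1 norm (squared) on an interval (0, L) is
  ||u||_{H^1}^2 = ∫_0^L u(x)^2 dx + ∫_0^L u'(x)^2 dx.
Compute u'(x) = 3*x**2 + 4*x + 3.
Then u(x)^2 = x**6 + 4*x**5 + 10*x**4 + 12*x**3 + 9*x**2 and u'(x)^2 = 9*x**4 + 24*x**3 + 34*x**2 + 24*x + 9.
Integrate each monomial from 0 to 4 using ∫_0^4 c·x^n dx = c·4^(n+1)/(n+1):
  ∫_0^4 u(x)^2 dx = ∫_0^4 (x^6 + 4*x^5 + 10*x^4 + 12*x^3 + 9*x^2) dx. Term by term:
    ∫_0^4 x^6 dx = 16384/7;  ∫_0^4 4*x^5 dx = 8192/3;  ∫_0^4 10*x^4 dx = 2048;
    ∫_0^4 12*x^3 dx = 768;  ∫_0^4 9*x^2 dx = 192.
  Sum: 16384/7 + 8192/3 + 2048 + 768 + 192 = 169664/21.
  ∫_0^4 u'(x)^2 dx = ∫_0^4 (9*x^4 + 24*x^3 + 34*x^2 + 24*x + 9) dx. Term by term:
    ∫_0^4 9*x^4 dx = 9216/5;  ∫_0^4 24*x^3 dx = 1536;  ∫_0^4 34*x^2 dx = 2176/3;
    ∫_0^4 24*x dx = 192;  ∫_0^4 9 dx = 36.
  Sum: 9216/5 + 1536 + 2176/3 + 192 + 36 = 64988/15.
Adding: ||u||_{H^1}^2 = 169664/21 + 64988/15 = 434412/35.


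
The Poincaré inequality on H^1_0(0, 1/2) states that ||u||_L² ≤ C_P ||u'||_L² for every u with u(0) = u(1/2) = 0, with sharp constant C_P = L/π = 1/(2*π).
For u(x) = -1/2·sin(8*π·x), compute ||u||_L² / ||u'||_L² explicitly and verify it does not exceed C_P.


||u||_L² / ||u'||_L² = 1/(8*π) < C_P = 1/(2*π).

u(x) = -1/2·sin(8*π·x), so u'(x) = -4*π*cos(8*π*x).
Writing u(x) = A·sin(kπx/L) with A = -1/2 and k = 4, use ∫_0^L sin²(kπx/L) dx = L/2 and ∫_0^L cos²(kπx/L) dx = L/2.
u² = 1/4·sin²(8*π·x) and (u')² = 16*π^2·cos²(8*π·x), and each of sin², cos² integrates to L/2 = 1/4 over (0, 1/2).
∫_0^1/2 u² dx = 1/16, so ||u||_L² = 1/4.
∫_0^1/2 (u')² dx = 4*π^2, so ||u'||_L² = 2*π.
Ratio ||u||_L² / ||u'||_L² = 1/(8*π).
Sharp Poincaré constant on H^1_0(0, 1/2) is C_P = L/π = 1/(2*π), achieved by sin(2*π·x).
This is the k = 4 harmonic; the ratio L/(kπ) is strictly less than C_P = L/π, consistent with the sharp inequality ||u||_L² ≤ C_P ||u'||_L².


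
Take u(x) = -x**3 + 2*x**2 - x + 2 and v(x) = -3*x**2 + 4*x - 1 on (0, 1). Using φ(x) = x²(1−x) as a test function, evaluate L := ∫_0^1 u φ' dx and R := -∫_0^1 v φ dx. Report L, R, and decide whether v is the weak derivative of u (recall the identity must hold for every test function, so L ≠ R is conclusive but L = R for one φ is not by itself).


LHS = -1/60, RHS = -1/60. Yes, v = u' weakly.

u(x) = -x**3 + 2*x**2 - x + 2, classical derivative u'(x) = -3*x**2 + 4*x - 1.
φ(x) = x²(1−x), so φ'(x) = x*(2 - 3*x).
Note φ(0) = φ(1) = 0, so the boundary term u·φ vanishes.
LHS = ∫_0^1 u(x) φ'(x) dx = ∫_0^1 (3*x^5 - 8*x^4 + 7*x^3 - 8*x^2 + 4*x) dx. Term by term:
  ∫_0^1 3*x^5 dx = 1/2;  ∫_0^1 -8*x^4 dx = -8/5;  ∫_0^1 7*x^3 dx = 7/4;
  ∫_0^1 -8*x^2 dx = -8/3;  ∫_0^1 4*x dx = 2.
Sum: 1/2 − 8/5 + 7/4 − 8/3 + 2 = -1/60.
So LHS = -1/60.
∫_0^1 v(x) φ(x) dx = ∫_0^1 (3*x^5 - 7*x^4 + 5*x^3 - x^2) dx. Term by term:
  ∫_0^1 3*x^5 dx = 1/2;  ∫_0^1 -7*x^4 dx = -7/5;  ∫_0^1 5*x^3 dx = 5/4;
  ∫_0^1 -x^2 dx = -1/3.
Sum: 1/2 − 7/5 + 5/4 − 1/3 = 1/60.
So RHS = -∫_0^1 v(x) φ(x) dx = -1/60.
LHS = RHS, so the identity holds for this test φ.
Moreover u is smooth here and v(x) = u'(x) = -3*x**2 + 4*x - 1 pointwise, so the identity holds for every test function. Hence v is the weak derivative of u.
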